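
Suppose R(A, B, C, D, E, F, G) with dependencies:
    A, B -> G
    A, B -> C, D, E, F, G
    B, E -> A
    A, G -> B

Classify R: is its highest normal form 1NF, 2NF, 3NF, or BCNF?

Candidate keys: {A, B}, {A, G}, {B, E}. Prime attributes: {A, B, E, G}.
The left-hand side of every FD is a superkey, so BCNF is satisfied.

BCNF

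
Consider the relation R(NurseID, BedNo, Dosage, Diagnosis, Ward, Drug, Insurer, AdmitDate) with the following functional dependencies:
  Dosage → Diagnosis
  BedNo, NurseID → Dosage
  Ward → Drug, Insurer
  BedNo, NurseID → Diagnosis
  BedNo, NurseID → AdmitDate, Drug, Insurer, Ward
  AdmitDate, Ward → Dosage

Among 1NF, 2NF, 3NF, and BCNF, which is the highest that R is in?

2NF

Candidate key: {BedNo, NurseID}. Prime attributes: {BedNo, NurseID}.
Dosage → Diagnosis: {Dosage}⁺ = {Diagnosis, Dosage}, which is not all of the attributes, so the left side is not a superkey — BCNF is violated.
Dosage → Diagnosis has non-prime {Diagnosis} on the right and a non-superkey on the left, so 3NF fails.
Checking every proper subset of each key, none determines a non-prime attribute — 2NF is satisfied.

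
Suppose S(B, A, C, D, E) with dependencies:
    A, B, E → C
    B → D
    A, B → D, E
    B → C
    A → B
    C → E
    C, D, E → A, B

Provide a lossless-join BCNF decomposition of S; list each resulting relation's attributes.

Candidate keys of the original relation: {A}, {B}, {C, D}.
In {A, B, C, D, E}, {C} is not a superkey ({C}⁺ restricted to this set is {C, E}), so split on C → E into {C, E} and {A, B, C, D}.
{C, E}: every determinant is a superkey — BCNF.
{A, B, C, D}: every determinant is a superkey — BCNF.

{A, B, C, D}; {C, E}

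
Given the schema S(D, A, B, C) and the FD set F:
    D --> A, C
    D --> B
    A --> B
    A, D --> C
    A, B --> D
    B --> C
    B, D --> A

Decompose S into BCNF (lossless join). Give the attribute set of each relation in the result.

Candidate keys of the original relation: {A}, {D}.
In {A, B, C, D}, {B} is not a superkey ({B}⁺ restricted to this set is {B, C}), so split on B --> C into {B, C} and {A, B, D}.
{B, C} is in BCNF.
{A, B, D} is in BCNF.

{A, B, D}; {B, C}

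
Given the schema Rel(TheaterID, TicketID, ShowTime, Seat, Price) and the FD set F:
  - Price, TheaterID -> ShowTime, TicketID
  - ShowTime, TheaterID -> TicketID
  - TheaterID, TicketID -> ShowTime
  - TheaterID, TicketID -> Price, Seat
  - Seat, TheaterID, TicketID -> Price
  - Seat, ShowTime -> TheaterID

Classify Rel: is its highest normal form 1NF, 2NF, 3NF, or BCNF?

BCNF

Candidate keys: {Price, TheaterID}, {Seat, ShowTime}, {ShowTime, TheaterID}, {TheaterID, TicketID}. Prime attributes: {Price, Seat, ShowTime, TheaterID, TicketID}.
Every FD has a superkey on the left, so the relation is in BCNF.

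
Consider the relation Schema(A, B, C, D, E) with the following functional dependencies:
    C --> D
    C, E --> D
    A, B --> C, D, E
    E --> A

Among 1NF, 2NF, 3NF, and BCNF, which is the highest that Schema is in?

2NF

Candidate keys: {A, B}, {B, E}. Prime attributes: {A, B, E}.
C --> D breaks BCNF: {C}⁺ = {C, D}, so {C} is not a superkey.
Because {D} is non-prime and the left side of C --> D is not a superkey, the relation is not in 3NF.
No non-prime attribute depends on a proper subset of any candidate key, so 2NF holds.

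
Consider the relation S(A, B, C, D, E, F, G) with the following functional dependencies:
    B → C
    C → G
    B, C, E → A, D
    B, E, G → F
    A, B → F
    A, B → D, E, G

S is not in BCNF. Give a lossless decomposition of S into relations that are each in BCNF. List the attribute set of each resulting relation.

{A, B, D, E, F}; {B, C}; {C, G}

Candidate keys of the original relation: {A, B}, {B, E}.
Within {A, B, C, D, E, F, G}: {B}⁺ ∩ {A, B, C, D, E, F, G} = {B, C, G}, not the whole set, so B → C, G violates BCNF; decompose into {B, C, G} and {A, B, D, E, F}.
Within {B, C, G}: {C}⁺ ∩ {B, C, G} = {C, G}, not the whole set, so C → G violates BCNF; decompose into {C, G} and {B, C}.
{C, G} has no BCNF violation.
{B, C} has no BCNF violation.
{A, B, D, E, F} has no BCNF violation.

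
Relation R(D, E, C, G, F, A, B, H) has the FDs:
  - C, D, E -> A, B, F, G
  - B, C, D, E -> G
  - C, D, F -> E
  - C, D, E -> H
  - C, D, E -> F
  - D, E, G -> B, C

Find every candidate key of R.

{C, D, E}, {C, D, F}, {D, E, G}

No FD produces {D}, so it must be in every candidate key.
{C, D, E}⁺ = {A, B, C, D, E, F, G, H} — all of the relation — so {C, D, E} is a candidate key.
{C, D, F}⁺ = {A, B, C, D, E, F, G, H} — all of the relation — so {C, D, F} is a candidate key.
{D, E, G}⁺ = {A, B, C, D, E, F, G, H} — all of the relation — so {D, E, G} is a candidate key.
These are minimal and exhaustive — every other superkey contains one of them.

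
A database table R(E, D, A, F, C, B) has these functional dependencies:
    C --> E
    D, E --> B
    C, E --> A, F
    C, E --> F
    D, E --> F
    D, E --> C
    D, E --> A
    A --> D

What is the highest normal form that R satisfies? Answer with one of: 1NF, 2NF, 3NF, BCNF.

3NF

Candidate keys: {A, E}, {C}, {D, E}. Prime attributes: {A, C, D, E}.
A --> D breaks BCNF: {A}⁺ = {A, D}, so {A} is not a superkey.
Its right-hand attributes {D} are all prime, as are those of every other non-superkey FD — the relation is in 3NF.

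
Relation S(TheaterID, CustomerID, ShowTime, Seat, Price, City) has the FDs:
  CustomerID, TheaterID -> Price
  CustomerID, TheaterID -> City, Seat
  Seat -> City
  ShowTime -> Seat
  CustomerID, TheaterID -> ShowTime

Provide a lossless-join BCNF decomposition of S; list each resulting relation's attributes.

{City, Seat}; {CustomerID, Price, ShowTime, TheaterID}; {Seat, ShowTime}

Candidate key of the original relation: {CustomerID, TheaterID}.
{City, CustomerID, Price, Seat, ShowTime, TheaterID}: {Seat} determines {City, Seat} here but is not a superkey — split on Seat -> City, giving {City, Seat} and {CustomerID, Price, Seat, ShowTime, TheaterID}.
{City, Seat} has no BCNF violation.
{CustomerID, Price, Seat, ShowTime, TheaterID}: {ShowTime} determines {Seat, ShowTime} here but is not a superkey — split on ShowTime -> Seat, giving {Seat, ShowTime} and {CustomerID, Price, ShowTime, TheaterID}.
{Seat, ShowTime} has no BCNF violation.
{CustomerID, Price, ShowTime, TheaterID} has no BCNF violation.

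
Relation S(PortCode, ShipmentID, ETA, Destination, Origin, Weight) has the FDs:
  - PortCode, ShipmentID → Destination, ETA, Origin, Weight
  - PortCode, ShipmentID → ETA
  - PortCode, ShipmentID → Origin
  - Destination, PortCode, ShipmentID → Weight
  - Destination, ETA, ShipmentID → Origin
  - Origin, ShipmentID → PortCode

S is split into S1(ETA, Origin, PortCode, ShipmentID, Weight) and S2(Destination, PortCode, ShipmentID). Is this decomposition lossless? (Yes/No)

Yes

Common attributes: {PortCode, ShipmentID}; their closure is {Destination, ETA, Origin, PortCode, ShipmentID, Weight}.
S1 is contained in that closure, so S1 ∩ S2 → S1 holds and the join is lossless.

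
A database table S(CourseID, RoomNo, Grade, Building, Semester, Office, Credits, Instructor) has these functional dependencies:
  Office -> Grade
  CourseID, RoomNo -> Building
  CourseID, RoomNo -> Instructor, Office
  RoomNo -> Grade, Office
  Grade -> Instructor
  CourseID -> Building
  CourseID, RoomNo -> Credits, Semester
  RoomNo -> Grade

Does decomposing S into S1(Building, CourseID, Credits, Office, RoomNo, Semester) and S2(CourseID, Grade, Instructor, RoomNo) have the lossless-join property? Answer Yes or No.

Yes

S1 ∩ S2 = {CourseID, RoomNo}; its closure under F is {Building, CourseID, Credits, Grade, Instructor, Office, RoomNo, Semester}.
S1 is contained in that closure, so S1 ∩ S2 -> S1 holds and the join is lossless.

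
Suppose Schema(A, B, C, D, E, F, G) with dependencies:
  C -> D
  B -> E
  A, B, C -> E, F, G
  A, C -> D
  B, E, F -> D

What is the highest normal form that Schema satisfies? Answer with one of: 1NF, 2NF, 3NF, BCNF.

Candidate key: {A, B, C}. Prime attributes: {A, B, C}.
C -> D breaks BCNF: {C}⁺ = {C, D}, so {C} is not a superkey.
Because {D} is non-prime and the left side of C -> D is not a superkey, the relation is not in 3NF.
{B} is a proper subset of the key {A, B, C}, and {B}⁺ contains the non-prime attribute {E} — a partial dependency, so 2NF is violated.

1NF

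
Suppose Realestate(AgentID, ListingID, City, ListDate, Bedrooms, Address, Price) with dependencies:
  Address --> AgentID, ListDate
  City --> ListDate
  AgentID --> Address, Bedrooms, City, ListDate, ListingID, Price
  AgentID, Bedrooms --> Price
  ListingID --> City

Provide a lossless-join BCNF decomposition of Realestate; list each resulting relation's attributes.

{Address, AgentID, Bedrooms, ListingID, Price}; {City, ListDate}; {City, ListingID}

Candidate keys of the original relation: {Address}, {AgentID}.
Within {Address, AgentID, Bedrooms, City, ListDate, ListingID, Price}: {City}⁺ ∩ {Address, AgentID, Bedrooms, City, ListDate, ListingID, Price} = {City, ListDate}, not the whole set, so City --> ListDate violates BCNF; decompose into {City, ListDate} and {Address, AgentID, Bedrooms, City, ListingID, Price}.
{City, ListDate}: every determinant is a superkey — BCNF.
Within {Address, AgentID, Bedrooms, City, ListingID, Price}: {ListingID}⁺ ∩ {Address, AgentID, Bedrooms, City, ListingID, Price} = {City, ListingID}, not the whole set, so ListingID --> City violates BCNF; decompose into {City, ListingID} and {Address, AgentID, Bedrooms, ListingID, Price}.
{City, ListingID}: every determinant is a superkey — BCNF.
{Address, AgentID, Bedrooms, ListingID, Price}: every determinant is a superkey — BCNF.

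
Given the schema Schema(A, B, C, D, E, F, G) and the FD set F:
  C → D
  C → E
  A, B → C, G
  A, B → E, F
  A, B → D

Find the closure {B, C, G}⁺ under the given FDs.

Start with {B, C, G}.
C → D applies; add {D} → now {B, C, D, G}.
C → E applies; add {E} → now {B, C, D, E, G}.
No further FD applies.

{B, C, D, E, G}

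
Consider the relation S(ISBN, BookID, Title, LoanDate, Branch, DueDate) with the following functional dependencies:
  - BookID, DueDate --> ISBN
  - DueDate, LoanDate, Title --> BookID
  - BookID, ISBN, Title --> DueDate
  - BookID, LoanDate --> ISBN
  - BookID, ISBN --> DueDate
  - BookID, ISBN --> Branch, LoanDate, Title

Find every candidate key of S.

{BookID, DueDate}⁺ = {BookID, Branch, DueDate, ISBN, LoanDate, Title} — all of the relation — so {BookID, DueDate} is a candidate key.
{BookID, ISBN}⁺ = {BookID, Branch, DueDate, ISBN, LoanDate, Title} — all of the relation — so {BookID, ISBN} is a candidate key.
{BookID, LoanDate}⁺ = {BookID, Branch, DueDate, ISBN, LoanDate, Title} — all of the relation — so {BookID, LoanDate} is a candidate key.
{DueDate, LoanDate, Title}⁺ = {BookID, Branch, DueDate, ISBN, LoanDate, Title} — all of the relation — so {DueDate, LoanDate, Title} is a candidate key.
These are minimal and exhaustive — every other superkey contains one of them.

{BookID, DueDate}, {BookID, ISBN}, {BookID, LoanDate}, {DueDate, LoanDate, Title}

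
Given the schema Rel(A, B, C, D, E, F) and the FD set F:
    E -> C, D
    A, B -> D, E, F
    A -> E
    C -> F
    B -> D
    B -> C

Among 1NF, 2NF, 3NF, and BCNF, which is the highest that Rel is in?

Candidate key: {A, B}. Prime attributes: {A, B}.
E -> C, D: {E}⁺ = {C, D, E, F}, which is not all of the attributes, so the left side is not a superkey — BCNF is violated.
Because {C, D} are non-prime and the left side of E -> C, D is not a superkey, the relation is not in 3NF.
The proper key subset {A} of {A, B} determines non-prime {C, D, E, F}, so the relation is not even in 2NF.

1NF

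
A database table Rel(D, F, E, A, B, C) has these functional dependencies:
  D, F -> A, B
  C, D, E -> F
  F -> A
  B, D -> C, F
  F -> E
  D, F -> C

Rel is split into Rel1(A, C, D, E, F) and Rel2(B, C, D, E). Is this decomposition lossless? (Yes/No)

Yes

The shared attributes are {C, D, E} and {C, D, E}⁺ = {A, B, C, D, E, F}.
Since Rel1 ⊆ {A, B, C, D, E, F}, the intersection is a superkey of Rel1; the decomposition is lossless.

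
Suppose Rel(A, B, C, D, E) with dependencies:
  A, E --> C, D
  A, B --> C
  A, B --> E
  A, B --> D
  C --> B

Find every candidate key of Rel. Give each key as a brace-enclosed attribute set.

{A, B}, {A, C}, {A, E}

Attributes never on any right-hand side: {A} — every candidate key must contain it.
Closure of {A, B} is {A, B, C, D, E}, the whole schema; {A, B} is a candidate key.
Closure of {A, C} is {A, B, C, D, E}, the whole schema; {A, C} is a candidate key.
Closure of {A, E} is {A, B, C, D, E}, the whole schema; {A, E} is a candidate key.
Any other superkey properly contains one of these, so there are no further candidate keys.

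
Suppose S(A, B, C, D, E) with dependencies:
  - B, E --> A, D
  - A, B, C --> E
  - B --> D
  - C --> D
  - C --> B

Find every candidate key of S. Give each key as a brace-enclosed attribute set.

{A, C}, {C, E}

Attributes never on any right-hand side: {C} — every candidate key must contain it.
{A, C} is a candidate key since {A, C}⁺ = {A, B, C, D, E} covers every attribute.
{C, E} is a candidate key since {C, E}⁺ = {A, B, C, D, E} covers every attribute.
Any other superkey properly contains one of these, so there are no further candidate keys.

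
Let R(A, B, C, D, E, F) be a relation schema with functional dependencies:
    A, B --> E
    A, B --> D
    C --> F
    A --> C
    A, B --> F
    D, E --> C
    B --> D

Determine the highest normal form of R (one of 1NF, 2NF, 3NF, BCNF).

1NF

Candidate key: {A, B}. Prime attributes: {A, B}.
For C --> F we have {C}⁺ = {C, F}; {C} is not a superkey, so BCNF fails.
Because {F} is non-prime and the left side of C --> F is not a superkey, the relation is not in 3NF.
Since {A} ⊂ {A, B} and {A}⁺ ⊇ {C, F} with {C, F} non-prime, there is a partial dependency; 2NF fails.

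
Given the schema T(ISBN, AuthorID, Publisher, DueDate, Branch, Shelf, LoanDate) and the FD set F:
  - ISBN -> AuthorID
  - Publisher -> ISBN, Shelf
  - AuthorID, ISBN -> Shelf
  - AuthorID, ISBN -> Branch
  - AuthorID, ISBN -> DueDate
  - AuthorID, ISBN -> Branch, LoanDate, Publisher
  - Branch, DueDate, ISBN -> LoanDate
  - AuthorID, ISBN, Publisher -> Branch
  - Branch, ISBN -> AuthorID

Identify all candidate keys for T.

{ISBN}, {Publisher}

Closure of {ISBN} is {AuthorID, Branch, DueDate, ISBN, LoanDate, Publisher, Shelf}, the whole schema; {ISBN} is a candidate key.
Closure of {Publisher} is {AuthorID, Branch, DueDate, ISBN, LoanDate, Publisher, Shelf}, the whole schema; {Publisher} is a candidate key.
These are minimal and exhaustive — every other superkey contains one of them.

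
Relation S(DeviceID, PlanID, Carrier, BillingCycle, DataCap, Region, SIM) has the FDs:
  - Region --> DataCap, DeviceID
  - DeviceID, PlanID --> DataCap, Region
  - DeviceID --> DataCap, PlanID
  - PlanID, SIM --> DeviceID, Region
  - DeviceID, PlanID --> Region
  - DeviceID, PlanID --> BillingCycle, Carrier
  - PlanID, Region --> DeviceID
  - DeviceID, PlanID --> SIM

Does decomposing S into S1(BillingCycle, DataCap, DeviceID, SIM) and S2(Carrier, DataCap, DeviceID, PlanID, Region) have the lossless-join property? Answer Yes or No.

Yes

Common attributes: {DataCap, DeviceID}; their closure is {BillingCycle, Carrier, DataCap, DeviceID, PlanID, Region, SIM}.
Since S1 ⊆ {BillingCycle, Carrier, DataCap, DeviceID, PlanID, Region, SIM}, the intersection is a superkey of S1; the decomposition is lossless.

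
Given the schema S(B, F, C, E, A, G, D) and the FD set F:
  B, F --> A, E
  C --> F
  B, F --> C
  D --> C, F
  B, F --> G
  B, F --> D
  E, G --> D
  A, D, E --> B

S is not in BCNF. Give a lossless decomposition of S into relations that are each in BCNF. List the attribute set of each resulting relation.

Candidate keys of the original relation: {A, D, E}, {A, E, G}, {B, C}, {B, D}, {B, E, G}, {B, F}.
{A, B, C, D, E, F, G}: {C} determines {C, F} here but is not a superkey — split on C --> F, giving {C, F} and {A, B, C, D, E, G}.
{C, F} has no BCNF violation.
{A, B, C, D, E, G}: {D} determines {C, D} here but is not a superkey — split on D --> C, giving {C, D} and {A, B, D, E, G}.
{C, D} has no BCNF violation.
{A, B, D, E, G}: {E, G} determines {D, E, G} here but is not a superkey — split on E, G --> D, giving {D, E, G} and {A, B, E, G}.
{D, E, G} has no BCNF violation.
{A, B, E, G} has no BCNF violation.

{A, B, E, G}; {C, D}; {C, F}; {D, E, G}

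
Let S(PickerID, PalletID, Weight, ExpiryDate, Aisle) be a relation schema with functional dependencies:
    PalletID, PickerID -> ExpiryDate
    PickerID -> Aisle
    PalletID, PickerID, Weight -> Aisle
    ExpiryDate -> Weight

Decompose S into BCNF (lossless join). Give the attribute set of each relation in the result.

{Aisle, PickerID}; {ExpiryDate, PalletID, PickerID}; {ExpiryDate, Weight}

Candidate key of the original relation: {PalletID, PickerID}.
In {Aisle, ExpiryDate, PalletID, PickerID, Weight}, {PickerID} is not a superkey ({PickerID}⁺ restricted to this set is {Aisle, PickerID}), so split on PickerID -> Aisle into {Aisle, PickerID} and {ExpiryDate, PalletID, PickerID, Weight}.
{Aisle, PickerID}: every determinant is a superkey — BCNF.
In {ExpiryDate, PalletID, PickerID, Weight}, {ExpiryDate} is not a superkey ({ExpiryDate}⁺ restricted to this set is {ExpiryDate, Weight}), so split on ExpiryDate -> Weight into {ExpiryDate, Weight} and {ExpiryDate, PalletID, PickerID}.
{ExpiryDate, Weight}: every determinant is a superkey — BCNF.
{ExpiryDate, PalletID, PickerID}: every determinant is a superkey — BCNF.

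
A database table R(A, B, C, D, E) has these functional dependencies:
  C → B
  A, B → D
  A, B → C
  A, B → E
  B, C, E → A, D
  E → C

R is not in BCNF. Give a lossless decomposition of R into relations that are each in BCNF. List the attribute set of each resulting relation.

Candidate keys of the original relation: {A, B}, {A, C}, {E}.
In {A, B, C, D, E}, {C} is not a superkey ({C}⁺ restricted to this set is {B, C}), so split on C → B into {B, C} and {A, C, D, E}.
{B, C} has no BCNF violation.
{A, C, D, E} has no BCNF violation.

{A, C, D, E}; {B, C}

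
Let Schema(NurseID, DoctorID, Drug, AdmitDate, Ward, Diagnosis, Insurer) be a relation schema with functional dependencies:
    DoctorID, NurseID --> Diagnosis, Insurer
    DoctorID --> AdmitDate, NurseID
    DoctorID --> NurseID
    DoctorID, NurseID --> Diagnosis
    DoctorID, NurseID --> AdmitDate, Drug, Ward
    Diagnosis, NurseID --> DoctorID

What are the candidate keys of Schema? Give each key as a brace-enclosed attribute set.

{Diagnosis, NurseID}, {DoctorID}

{DoctorID} is a candidate key since {DoctorID}⁺ = {AdmitDate, Diagnosis, DoctorID, Drug, Insurer, NurseID, Ward} covers every attribute.
{Diagnosis, NurseID} is a candidate key since {Diagnosis, NurseID}⁺ = {AdmitDate, Diagnosis, DoctorID, Drug, Insurer, NurseID, Ward} covers every attribute.
Any other superkey properly contains one of these, so there are no further candidate keys.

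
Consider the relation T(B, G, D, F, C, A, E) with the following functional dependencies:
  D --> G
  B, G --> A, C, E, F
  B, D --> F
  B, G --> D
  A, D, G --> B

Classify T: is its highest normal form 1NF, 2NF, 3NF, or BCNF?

3NF

Candidate keys: {A, D}, {B, D}, {B, G}. Prime attributes: {A, B, D, G}.
D --> G: {D}⁺ = {D, G}, which is not all of the attributes, so the left side is not a superkey — BCNF is violated.
Since {G} ⊆ prime attributes and every other non-superkey FD also has a prime right side, the schema is in 3NF.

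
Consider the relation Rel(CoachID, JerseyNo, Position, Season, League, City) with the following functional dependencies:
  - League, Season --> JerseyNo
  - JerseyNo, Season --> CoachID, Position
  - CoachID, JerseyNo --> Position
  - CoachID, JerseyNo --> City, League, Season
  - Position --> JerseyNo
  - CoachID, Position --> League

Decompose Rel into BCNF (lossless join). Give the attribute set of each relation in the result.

Candidate keys of the original relation: {CoachID, JerseyNo}, {CoachID, Position}, {JerseyNo, Season}, {League, Season}, {Position, Season}.
Within {City, CoachID, JerseyNo, League, Position, Season}: {Position}⁺ ∩ {City, CoachID, JerseyNo, League, Position, Season} = {JerseyNo, Position}, not the whole set, so Position --> JerseyNo violates BCNF; decompose into {JerseyNo, Position} and {City, CoachID, League, Position, Season}.
{JerseyNo, Position} is in BCNF.
{City, CoachID, League, Position, Season} is in BCNF.

{City, CoachID, League, Position, Season}; {JerseyNo, Position}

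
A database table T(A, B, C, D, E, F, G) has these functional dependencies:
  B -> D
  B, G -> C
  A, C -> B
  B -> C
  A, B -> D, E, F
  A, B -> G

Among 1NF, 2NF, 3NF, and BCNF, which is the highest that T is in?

1NF

Candidate keys: {A, B}, {A, C}. Prime attributes: {A, B, C}.
B -> D: {B}⁺ = {B, C, D}, which is not all of the attributes, so the left side is not a superkey — BCNF is violated.
Because {D} is non-prime and the left side of B -> D is not a superkey, the relation is not in 3NF.
{B} is a proper subset of the key {A, B}, and {B}⁺ contains the non-prime attribute {D} — a partial dependency, so 2NF is violated.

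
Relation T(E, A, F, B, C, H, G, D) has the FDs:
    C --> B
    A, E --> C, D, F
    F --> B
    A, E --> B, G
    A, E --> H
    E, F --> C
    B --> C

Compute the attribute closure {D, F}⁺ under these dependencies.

{B, C, D, F}

Start with {D, F}.
F --> B applies; add {B} → now {B, D, F}.
B --> C applies; add {C} → now {B, C, D, F}.
No further FD applies.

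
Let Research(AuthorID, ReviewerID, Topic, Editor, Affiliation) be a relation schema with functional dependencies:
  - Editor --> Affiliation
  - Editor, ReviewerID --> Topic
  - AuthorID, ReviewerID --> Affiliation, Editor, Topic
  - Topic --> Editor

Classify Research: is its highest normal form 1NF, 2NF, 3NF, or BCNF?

2NF

Candidate key: {AuthorID, ReviewerID}. Prime attributes: {AuthorID, ReviewerID}.
Editor --> Affiliation: {Editor}⁺ = {Affiliation, Editor}, which is not all of the attributes, so the left side is not a superkey — BCNF is violated.
Editor --> Affiliation determines the non-prime attribute {Affiliation} from a non-superkey — 3NF is violated.
No proper subset of a key has a non-prime attribute in its closure, so there is no partial dependency; 2NF holds.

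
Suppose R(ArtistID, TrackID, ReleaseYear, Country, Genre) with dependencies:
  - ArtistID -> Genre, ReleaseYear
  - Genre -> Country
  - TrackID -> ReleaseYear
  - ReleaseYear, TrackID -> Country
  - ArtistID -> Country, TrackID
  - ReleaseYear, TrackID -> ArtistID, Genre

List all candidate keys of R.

{ArtistID}⁺ = {ArtistID, Country, Genre, ReleaseYear, TrackID}, which is every attribute, so {ArtistID} is a candidate key.
{TrackID}⁺ = {ArtistID, Country, Genre, ReleaseYear, TrackID}, which is every attribute, so {TrackID} is a candidate key.
These are minimal and exhaustive — every other superkey contains one of them.

{ArtistID}, {TrackID}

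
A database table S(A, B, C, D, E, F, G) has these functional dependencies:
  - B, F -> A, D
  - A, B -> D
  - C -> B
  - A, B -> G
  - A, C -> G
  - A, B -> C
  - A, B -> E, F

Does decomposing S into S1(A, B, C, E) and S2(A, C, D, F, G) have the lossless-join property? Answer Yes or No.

S1 ∩ S2 = {A, C}; its closure under F is {A, B, C, D, E, F, G}.
This includes all of S1, so the common attributes are a superkey of S1 — the join is lossless.

Yes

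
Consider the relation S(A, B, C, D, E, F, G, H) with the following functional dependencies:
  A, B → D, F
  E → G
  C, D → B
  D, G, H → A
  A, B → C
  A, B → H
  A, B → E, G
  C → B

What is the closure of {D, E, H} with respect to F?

{A, D, E, G, H}

Start with {D, E, H}.
E → G applies; add {G} → now {D, E, G, H}.
D, G, H → A applies; add {A} → now {A, D, E, G, H}.
No further FD applies.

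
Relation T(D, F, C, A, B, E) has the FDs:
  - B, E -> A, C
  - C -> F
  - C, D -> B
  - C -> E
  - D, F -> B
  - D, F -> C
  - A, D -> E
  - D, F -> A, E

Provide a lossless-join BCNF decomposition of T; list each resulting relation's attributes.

Candidate keys of the original relation: {A, B, D}, {B, D, E}, {C, D}, {D, F}.
{A, B, C, D, E, F}: {B, E} determines {A, B, C, E, F} here but is not a superkey — split on B, E -> A, C, F, giving {A, B, C, E, F} and {B, D, E}.
{A, B, C, E, F}: {C} determines {C, E, F} here but is not a superkey — split on C -> E, F, giving {C, E, F} and {A, B, C}.
{C, E, F} has no BCNF violation.
{A, B, C} has no BCNF violation.
{B, D, E} has no BCNF violation.

{A, B, C}; {B, D, E}; {C, E, F}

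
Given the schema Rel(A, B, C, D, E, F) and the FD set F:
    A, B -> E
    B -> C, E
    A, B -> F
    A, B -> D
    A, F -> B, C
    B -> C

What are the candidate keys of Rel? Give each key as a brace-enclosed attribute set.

{A, B}, {A, F}

{A} never appears on the right of any FD, so every key must include it.
{A, B} is a candidate key since {A, B}⁺ = {A, B, C, D, E, F} covers every attribute.
{A, F} is a candidate key since {A, F}⁺ = {A, B, C, D, E, F} covers every attribute.
These are minimal and exhaustive — every other superkey contains one of them.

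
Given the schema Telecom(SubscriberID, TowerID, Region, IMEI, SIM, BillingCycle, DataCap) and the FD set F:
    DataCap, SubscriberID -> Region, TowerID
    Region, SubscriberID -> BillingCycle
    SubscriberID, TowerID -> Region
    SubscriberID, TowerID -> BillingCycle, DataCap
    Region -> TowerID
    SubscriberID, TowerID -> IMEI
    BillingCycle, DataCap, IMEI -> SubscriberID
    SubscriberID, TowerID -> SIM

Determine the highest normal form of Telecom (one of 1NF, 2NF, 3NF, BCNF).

Candidate keys: {BillingCycle, DataCap, IMEI}, {DataCap, SubscriberID}, {Region, SubscriberID}, {SubscriberID, TowerID}. Prime attributes: {BillingCycle, DataCap, IMEI, Region, SubscriberID, TowerID}.
Region -> TowerID breaks BCNF: {Region}⁺ = {Region, TowerID}, so {Region} is not a superkey.
Since {TowerID} ⊆ prime attributes and every other non-superkey FD also has a prime right side, the schema is in 3NF.

3NF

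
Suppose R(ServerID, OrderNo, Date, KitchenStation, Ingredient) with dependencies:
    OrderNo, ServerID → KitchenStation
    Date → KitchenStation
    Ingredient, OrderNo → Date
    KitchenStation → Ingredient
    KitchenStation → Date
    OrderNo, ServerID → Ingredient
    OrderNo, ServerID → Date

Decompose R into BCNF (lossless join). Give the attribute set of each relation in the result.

{Date, Ingredient, KitchenStation}; {Date, OrderNo, ServerID}

Candidate key of the original relation: {OrderNo, ServerID}.
{Date, Ingredient, KitchenStation, OrderNo, ServerID}: {Date} determines {Date, Ingredient, KitchenStation} here but is not a superkey — split on Date → Ingredient, KitchenStation, giving {Date, Ingredient, KitchenStation} and {Date, OrderNo, ServerID}.
{Date, Ingredient, KitchenStation} has no BCNF violation.
{Date, OrderNo, ServerID} has no BCNF violation.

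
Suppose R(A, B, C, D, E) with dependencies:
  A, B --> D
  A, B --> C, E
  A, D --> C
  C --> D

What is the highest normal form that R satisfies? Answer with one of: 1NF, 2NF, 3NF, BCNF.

2NF

Candidate key: {A, B}. Prime attributes: {A, B}.
A, D --> C breaks BCNF: {A, D}⁺ = {A, C, D}, so {A, D} is not a superkey.
A, D --> C has non-prime {C} on the right and a non-superkey on the left, so 3NF fails.
Checking every proper subset of each key, none determines a non-prime attribute — 2NF is satisfied.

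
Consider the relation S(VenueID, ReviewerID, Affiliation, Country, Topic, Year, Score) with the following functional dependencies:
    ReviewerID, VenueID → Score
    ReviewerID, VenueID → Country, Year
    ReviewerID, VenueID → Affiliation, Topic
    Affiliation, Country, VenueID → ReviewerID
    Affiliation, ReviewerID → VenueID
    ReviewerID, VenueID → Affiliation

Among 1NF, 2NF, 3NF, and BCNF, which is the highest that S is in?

BCNF

Candidate keys: {Affiliation, Country, VenueID}, {Affiliation, ReviewerID}, {ReviewerID, VenueID}. Prime attributes: {Affiliation, Country, ReviewerID, VenueID}.
The left-hand side of every FD is a superkey, so BCNF is satisfied.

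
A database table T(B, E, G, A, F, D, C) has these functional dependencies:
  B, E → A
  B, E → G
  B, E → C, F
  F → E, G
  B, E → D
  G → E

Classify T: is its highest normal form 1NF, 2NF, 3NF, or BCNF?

Candidate keys: {B, E}, {B, F}, {B, G}. Prime attributes: {B, E, F, G}.
F → E, G breaks BCNF: {F}⁺ = {E, F, G}, so {F} is not a superkey.
Since {E, G} ⊆ prime attributes and every other non-superkey FD also has a prime right side, the schema is in 3NF.

3NF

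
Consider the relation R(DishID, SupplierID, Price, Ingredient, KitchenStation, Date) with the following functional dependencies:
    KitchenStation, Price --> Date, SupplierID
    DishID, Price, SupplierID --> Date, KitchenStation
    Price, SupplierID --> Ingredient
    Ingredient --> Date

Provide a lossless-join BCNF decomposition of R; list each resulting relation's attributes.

{Date, Ingredient}; {DishID, KitchenStation, Price}; {Ingredient, Price, SupplierID}; {KitchenStation, Price, SupplierID}

Candidate keys of the original relation: {DishID, KitchenStation, Price}, {DishID, Price, SupplierID}.
In {Date, DishID, Ingredient, KitchenStation, Price, SupplierID}, {KitchenStation, Price} is not a superkey ({KitchenStation, Price}⁺ restricted to this set is {Date, Ingredient, KitchenStation, Price, SupplierID}), so split on KitchenStation, Price --> Date, Ingredient, SupplierID into {Date, Ingredient, KitchenStation, Price, SupplierID} and {DishID, KitchenStation, Price}.
In {Date, Ingredient, KitchenStation, Price, SupplierID}, {Price, SupplierID} is not a superkey ({Price, SupplierID}⁺ restricted to this set is {Date, Ingredient, Price, SupplierID}), so split on Price, SupplierID --> Date, Ingredient into {Date, Ingredient, Price, SupplierID} and {KitchenStation, Price, SupplierID}.
In {Date, Ingredient, Price, SupplierID}, {Ingredient} is not a superkey ({Ingredient}⁺ restricted to this set is {Date, Ingredient}), so split on Ingredient --> Date into {Date, Ingredient} and {Ingredient, Price, SupplierID}.
{Date, Ingredient} is in BCNF.
{Ingredient, Price, SupplierID} is in BCNF.
{KitchenStation, Price, SupplierID} is in BCNF.
{DishID, KitchenStation, Price} is in BCNF.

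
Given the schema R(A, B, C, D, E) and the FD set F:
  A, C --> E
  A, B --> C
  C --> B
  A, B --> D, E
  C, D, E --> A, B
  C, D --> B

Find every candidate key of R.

{A, B} is a candidate key since {A, B}⁺ = {A, B, C, D, E} covers every attribute.
{A, C} is a candidate key since {A, C}⁺ = {A, B, C, D, E} covers every attribute.
{C, D, E} is a candidate key since {C, D, E}⁺ = {A, B, C, D, E} covers every attribute.
Any other superkey properly contains one of these, so there are no further candidate keys.

{A, B}, {A, C}, {C, D, E}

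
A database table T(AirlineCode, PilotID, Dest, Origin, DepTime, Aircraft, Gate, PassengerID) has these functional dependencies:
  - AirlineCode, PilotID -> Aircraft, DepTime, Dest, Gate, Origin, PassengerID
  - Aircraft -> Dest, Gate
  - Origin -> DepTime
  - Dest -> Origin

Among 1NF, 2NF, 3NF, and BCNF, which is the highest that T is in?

Candidate key: {AirlineCode, PilotID}. Prime attributes: {AirlineCode, PilotID}.
For Aircraft -> Dest, Gate we have {Aircraft}⁺ = {Aircraft, DepTime, Dest, Gate, Origin}; {Aircraft} is not a superkey, so BCNF fails.
Aircraft -> Dest, Gate determines the non-prime attributes {Dest, Gate} from a non-superkey — 3NF is violated.
No proper subset of a key has a non-prime attribute in its closure, so there is no partial dependency; 2NF holds.

2NF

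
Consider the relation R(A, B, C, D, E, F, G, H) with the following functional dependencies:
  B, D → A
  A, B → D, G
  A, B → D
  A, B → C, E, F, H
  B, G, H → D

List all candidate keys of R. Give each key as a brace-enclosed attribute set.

{A, B}, {B, D}, {B, G, H}

No FD produces {B}, so it must be in every candidate key.
{A, B}⁺ = {A, B, C, D, E, F, G, H}, which is every attribute, so {A, B} is a candidate key.
{B, D}⁺ = {A, B, C, D, E, F, G, H}, which is every attribute, so {B, D} is a candidate key.
{B, G, H}⁺ = {A, B, C, D, E, F, G, H}, which is every attribute, so {B, G, H} is a candidate key.
No proper subset of any of these is a key, and no other minimal superkey exists.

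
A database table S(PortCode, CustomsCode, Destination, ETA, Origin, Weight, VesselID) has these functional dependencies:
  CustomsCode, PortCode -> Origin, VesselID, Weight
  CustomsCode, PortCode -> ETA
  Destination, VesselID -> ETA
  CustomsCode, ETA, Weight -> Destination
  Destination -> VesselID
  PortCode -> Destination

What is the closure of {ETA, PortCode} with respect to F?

{Destination, ETA, PortCode, VesselID}

Start with {ETA, PortCode}.
PortCode -> Destination applies; add {Destination} → now {Destination, ETA, PortCode}.
Destination -> VesselID applies; add {VesselID} → now {Destination, ETA, PortCode, VesselID}.
No further FD applies.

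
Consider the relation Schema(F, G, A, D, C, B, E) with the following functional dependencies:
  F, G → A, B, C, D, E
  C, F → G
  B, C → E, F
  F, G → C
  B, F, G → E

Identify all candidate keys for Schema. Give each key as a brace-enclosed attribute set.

{B, C}⁺ = {A, B, C, D, E, F, G}, which is every attribute, so {B, C} is a candidate key.
{C, F}⁺ = {A, B, C, D, E, F, G}, which is every attribute, so {C, F} is a candidate key.
{F, G}⁺ = {A, B, C, D, E, F, G}, which is every attribute, so {F, G} is a candidate key.
No proper subset of any of these is a key, and no other minimal superkey exists.

{B, C}, {C, F}, {F, G}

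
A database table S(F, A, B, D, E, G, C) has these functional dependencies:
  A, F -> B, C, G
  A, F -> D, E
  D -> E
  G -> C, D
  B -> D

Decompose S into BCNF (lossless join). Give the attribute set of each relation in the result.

{A, B, F, G}; {C, D, G}; {D, E}

Candidate key of the original relation: {A, F}.
{A, B, C, D, E, F, G}: {D} determines {D, E} here but is not a superkey — split on D -> E, giving {D, E} and {A, B, C, D, F, G}.
{D, E}: every determinant is a superkey — BCNF.
{A, B, C, D, F, G}: {G} determines {C, D, G} here but is not a superkey — split on G -> C, D, giving {C, D, G} and {A, B, F, G}.
{C, D, G}: every determinant is a superkey — BCNF.
{A, B, F, G}: every determinant is a superkey — BCNF.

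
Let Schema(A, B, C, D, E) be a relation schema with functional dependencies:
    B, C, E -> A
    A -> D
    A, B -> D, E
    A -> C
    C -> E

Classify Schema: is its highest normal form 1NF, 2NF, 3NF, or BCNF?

Candidate keys: {A, B}, {B, C}. Prime attributes: {A, B, C}.
A -> D: {A}⁺ = {A, C, D, E}, which is not all of the attributes, so the left side is not a superkey — BCNF is violated.
Because {D} is non-prime and the left side of A -> D is not a superkey, the relation is not in 3NF.
The proper key subset {A} of {A, B} determines non-prime {D, E}, so the relation is not even in 2NF.

1NF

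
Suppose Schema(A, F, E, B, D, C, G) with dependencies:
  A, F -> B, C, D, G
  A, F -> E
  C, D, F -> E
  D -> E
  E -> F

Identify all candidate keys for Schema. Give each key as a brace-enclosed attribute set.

No FD produces {A}, so it must be in every candidate key.
Closure of {A, D} is {A, B, C, D, E, F, G}, the whole schema; {A, D} is a candidate key.
Closure of {A, E} is {A, B, C, D, E, F, G}, the whole schema; {A, E} is a candidate key.
Closure of {A, F} is {A, B, C, D, E, F, G}, the whole schema; {A, F} is a candidate key.
These are minimal and exhaustive — every other superkey contains one of them.

{A, D}, {A, E}, {A, F}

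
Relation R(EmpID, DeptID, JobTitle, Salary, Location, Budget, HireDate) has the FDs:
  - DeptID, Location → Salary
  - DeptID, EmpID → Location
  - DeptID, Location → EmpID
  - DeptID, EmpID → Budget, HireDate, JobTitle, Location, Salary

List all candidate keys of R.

Attributes never on any right-hand side: {DeptID} — every candidate key must contain it.
Closure of {DeptID, EmpID} is {Budget, DeptID, EmpID, HireDate, JobTitle, Location, Salary}, the whole schema; {DeptID, EmpID} is a candidate key.
Closure of {DeptID, Location} is {Budget, DeptID, EmpID, HireDate, JobTitle, Location, Salary}, the whole schema; {DeptID, Location} is a candidate key.
These are minimal and exhaustive — every other superkey contains one of them.

{DeptID, EmpID}, {DeptID, Location}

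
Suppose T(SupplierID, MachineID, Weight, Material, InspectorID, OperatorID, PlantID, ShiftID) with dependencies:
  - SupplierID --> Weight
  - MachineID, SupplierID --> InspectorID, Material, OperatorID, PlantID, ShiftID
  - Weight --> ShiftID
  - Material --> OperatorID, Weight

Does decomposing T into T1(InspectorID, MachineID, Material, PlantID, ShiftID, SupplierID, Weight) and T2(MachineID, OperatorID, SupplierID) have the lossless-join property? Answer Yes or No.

The shared attributes are {MachineID, SupplierID} and {MachineID, SupplierID}⁺ = {InspectorID, MachineID, Material, OperatorID, PlantID, ShiftID, SupplierID, Weight}.
Since T1 ⊆ {InspectorID, MachineID, Material, OperatorID, PlantID, ShiftID, SupplierID, Weight}, the intersection is a superkey of T1; the decomposition is lossless.

Yes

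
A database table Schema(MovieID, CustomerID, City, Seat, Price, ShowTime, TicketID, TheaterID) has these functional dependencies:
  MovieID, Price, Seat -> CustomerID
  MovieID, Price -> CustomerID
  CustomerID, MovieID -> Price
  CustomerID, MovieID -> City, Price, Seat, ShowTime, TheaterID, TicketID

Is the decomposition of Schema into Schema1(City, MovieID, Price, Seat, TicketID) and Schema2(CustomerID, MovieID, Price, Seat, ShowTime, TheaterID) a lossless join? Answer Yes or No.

Yes

Schema1 ∩ Schema2 = {MovieID, Price, Seat}; its closure under F is {City, CustomerID, MovieID, Price, Seat, ShowTime, TheaterID, TicketID}.
Since Schema1 ⊆ {City, CustomerID, MovieID, Price, Seat, ShowTime, TheaterID, TicketID}, the intersection is a superkey of Schema1; the decomposition is lossless.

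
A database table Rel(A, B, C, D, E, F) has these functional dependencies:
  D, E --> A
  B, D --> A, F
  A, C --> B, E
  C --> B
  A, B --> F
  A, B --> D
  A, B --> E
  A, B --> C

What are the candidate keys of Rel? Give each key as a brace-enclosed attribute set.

{A, B} is a candidate key since {A, B}⁺ = {A, B, C, D, E, F} covers every attribute.
{A, C} is a candidate key since {A, C}⁺ = {A, B, C, D, E, F} covers every attribute.
{B, D} is a candidate key since {B, D}⁺ = {A, B, C, D, E, F} covers every attribute.
{C, D} is a candidate key since {C, D}⁺ = {A, B, C, D, E, F} covers every attribute.
These are minimal and exhaustive — every other superkey contains one of them.

{A, B}, {A, C}, {B, D}, {C, D}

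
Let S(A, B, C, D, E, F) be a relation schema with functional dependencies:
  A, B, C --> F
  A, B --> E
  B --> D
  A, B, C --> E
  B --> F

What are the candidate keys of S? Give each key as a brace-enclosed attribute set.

No FD produces {A, B, C}, so they must be in every candidate key.
Closure of {A, B, C} is {A, B, C, D, E, F}, the whole schema; {A, B, C} is a candidate key.
No smaller or unrelated set reaches every attribute, so there are no other keys.

{A, B, C}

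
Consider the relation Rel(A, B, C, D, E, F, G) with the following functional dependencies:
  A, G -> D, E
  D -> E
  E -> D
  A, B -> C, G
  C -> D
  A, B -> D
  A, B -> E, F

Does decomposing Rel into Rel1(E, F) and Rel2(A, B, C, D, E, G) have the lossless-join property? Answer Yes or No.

No

The shared attributes are {E} and {E}⁺ = {D, E}.
Neither Rel1 nor Rel2 is contained in that closure, so the decomposition is lossy.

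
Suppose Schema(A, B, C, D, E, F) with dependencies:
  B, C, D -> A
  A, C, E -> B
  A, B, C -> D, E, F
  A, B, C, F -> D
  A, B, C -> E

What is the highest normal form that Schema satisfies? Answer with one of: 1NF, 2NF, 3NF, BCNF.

Candidate keys: {A, B, C}, {A, C, E}, {B, C, D}. Prime attributes: {A, B, C, D, E}.
Each dependency's left side is a superkey — BCNF holds.

BCNF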